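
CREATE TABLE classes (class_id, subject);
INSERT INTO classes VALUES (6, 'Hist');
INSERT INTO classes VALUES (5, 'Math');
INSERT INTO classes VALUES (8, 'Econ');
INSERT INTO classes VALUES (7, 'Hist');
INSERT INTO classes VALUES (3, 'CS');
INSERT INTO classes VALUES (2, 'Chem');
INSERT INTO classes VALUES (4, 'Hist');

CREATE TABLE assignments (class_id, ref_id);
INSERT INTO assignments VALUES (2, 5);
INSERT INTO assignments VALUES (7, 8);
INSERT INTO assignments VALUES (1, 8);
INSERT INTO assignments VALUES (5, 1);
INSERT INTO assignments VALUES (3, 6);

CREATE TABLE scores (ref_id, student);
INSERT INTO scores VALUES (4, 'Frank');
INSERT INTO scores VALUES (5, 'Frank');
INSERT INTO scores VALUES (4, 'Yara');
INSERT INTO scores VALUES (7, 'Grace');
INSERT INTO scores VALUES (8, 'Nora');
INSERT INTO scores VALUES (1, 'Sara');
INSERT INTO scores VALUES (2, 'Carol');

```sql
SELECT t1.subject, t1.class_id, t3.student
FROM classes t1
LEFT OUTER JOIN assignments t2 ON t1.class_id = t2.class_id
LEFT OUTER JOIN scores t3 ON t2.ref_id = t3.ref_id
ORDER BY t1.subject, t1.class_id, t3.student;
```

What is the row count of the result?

Step 1 — t1 LEFT JOIN t2 on class_id → 7 row(s).
Then LEFT JOIN `scores t3` on ref_id: each of those 7 rows is kept; rows whose t2.ref_id has no match in t3 get NULL for t3's columns.
Result: 7 row(s).

7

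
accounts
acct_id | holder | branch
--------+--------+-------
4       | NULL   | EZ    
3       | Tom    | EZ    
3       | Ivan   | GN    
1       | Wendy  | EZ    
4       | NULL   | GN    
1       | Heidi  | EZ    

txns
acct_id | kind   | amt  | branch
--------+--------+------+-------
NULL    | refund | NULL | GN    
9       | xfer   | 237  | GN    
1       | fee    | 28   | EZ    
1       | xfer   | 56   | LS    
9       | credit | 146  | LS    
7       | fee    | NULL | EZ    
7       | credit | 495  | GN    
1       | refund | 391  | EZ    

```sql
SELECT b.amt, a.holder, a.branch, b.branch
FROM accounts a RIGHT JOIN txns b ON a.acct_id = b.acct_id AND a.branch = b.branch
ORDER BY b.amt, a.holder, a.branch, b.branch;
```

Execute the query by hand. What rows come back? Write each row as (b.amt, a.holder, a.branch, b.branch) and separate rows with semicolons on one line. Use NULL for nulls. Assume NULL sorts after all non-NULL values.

(28, Heidi, EZ, EZ); (28, Wendy, EZ, EZ); (56, NULL, NULL, LS); (146, NULL, NULL, LS); (237, NULL, NULL, GN); (391, Heidi, EZ, EZ); (391, Wendy, EZ, EZ); (495, NULL, NULL, GN); (NULL, NULL, NULL, EZ); (NULL, NULL, NULL, GN)

RIGHT JOIN keeps every row from `txns`; unmatched rows get NULL for `accounts`'s columns.
Matching on a.acct_id = b.acct_id AND a.branch = b.branch. A NULL in a compared column never satisfies the condition.
- a row (acct_id=4, branch=EZ): no match.
- a row (acct_id=3, branch=EZ): no match.
- a row (acct_id=3, branch=GN): no match.
- a row (acct_id=1, branch=EZ): matches 2 b row(s) → 2 output row(s).
- a row (acct_id=4, branch=GN): no match.
- a row (acct_id=1, branch=EZ): matches 2 b row(s) → 2 output row(s).
- 6 b row(s) had no a match → kept, a columns NULL.
After projecting and ordering:
b.amt | a.holder | a.branch | b.branch
28 | Heidi | EZ | EZ
28 | Wendy | EZ | EZ
56 | NULL | NULL | LS
146 | NULL | NULL | LS
237 | NULL | NULL | GN
391 | Heidi | EZ | EZ
391 | Wendy | EZ | EZ
495 | NULL | NULL | GN
NULL | NULL | NULL | EZ
NULL | NULL | NULL | GN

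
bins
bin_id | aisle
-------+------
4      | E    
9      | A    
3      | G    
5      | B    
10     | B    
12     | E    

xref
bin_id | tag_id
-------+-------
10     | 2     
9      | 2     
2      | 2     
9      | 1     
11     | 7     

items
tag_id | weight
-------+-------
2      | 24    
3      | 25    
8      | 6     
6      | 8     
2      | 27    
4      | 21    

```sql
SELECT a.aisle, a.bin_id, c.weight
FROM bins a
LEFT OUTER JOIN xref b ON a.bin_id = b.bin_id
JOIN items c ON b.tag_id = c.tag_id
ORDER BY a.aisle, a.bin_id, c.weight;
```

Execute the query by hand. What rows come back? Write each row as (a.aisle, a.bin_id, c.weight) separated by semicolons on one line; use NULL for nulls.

(A, 9, 24); (A, 9, 27); (B, 10, 24); (B, 10, 27)

Step 1 — a LEFT JOIN b on bin_id → 7 row(s).
Then INNER JOIN `items c` on tag_id: keep only rows whose b.tag_id appears in c.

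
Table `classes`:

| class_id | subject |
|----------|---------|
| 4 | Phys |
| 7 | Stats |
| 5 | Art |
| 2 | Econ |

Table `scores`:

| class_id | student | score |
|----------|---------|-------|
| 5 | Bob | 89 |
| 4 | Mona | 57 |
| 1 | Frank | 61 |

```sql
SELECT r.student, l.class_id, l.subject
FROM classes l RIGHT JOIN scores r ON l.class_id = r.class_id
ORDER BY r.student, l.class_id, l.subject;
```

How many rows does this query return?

3

RIGHT JOIN keeps every row from `scores`; unmatched rows get NULL for `classes`'s columns.
Matching on l.class_id = r.class_id.
- l row (class_id=4): matches 1 r row(s) → 1 output row(s).
- l row (class_id=7): no match.
- l row (class_id=5): matches 1 r row(s) → 1 output row(s).
- l row (class_id=2): no match.
- plus 1 unmatched r row(s), each kept with NULL l columns.
Total: 2 matched + 1 padded = 3 rows.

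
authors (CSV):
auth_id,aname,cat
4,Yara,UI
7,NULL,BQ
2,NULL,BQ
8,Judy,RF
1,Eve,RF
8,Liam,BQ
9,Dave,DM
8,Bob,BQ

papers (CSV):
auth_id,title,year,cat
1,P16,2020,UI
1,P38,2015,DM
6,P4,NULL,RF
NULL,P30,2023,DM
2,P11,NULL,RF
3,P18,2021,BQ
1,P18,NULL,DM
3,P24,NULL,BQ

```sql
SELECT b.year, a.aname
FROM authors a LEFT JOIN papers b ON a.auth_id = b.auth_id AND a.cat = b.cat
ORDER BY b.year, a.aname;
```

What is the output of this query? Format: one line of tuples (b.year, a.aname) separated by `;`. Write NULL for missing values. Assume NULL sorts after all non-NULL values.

(NULL, Bob); (NULL, Dave); (NULL, Eve); (NULL, Judy); (NULL, Liam); (NULL, Yara); (NULL, NULL); (NULL, NULL)

LEFT JOIN keeps every row from `authors`; unmatched rows get NULL for `papers`'s columns.
Matching on a.auth_id = b.auth_id AND a.cat = b.cat. A NULL in a compared column never satisfies the condition.
Matched pairs: 0; unmatched a rows kept: 8.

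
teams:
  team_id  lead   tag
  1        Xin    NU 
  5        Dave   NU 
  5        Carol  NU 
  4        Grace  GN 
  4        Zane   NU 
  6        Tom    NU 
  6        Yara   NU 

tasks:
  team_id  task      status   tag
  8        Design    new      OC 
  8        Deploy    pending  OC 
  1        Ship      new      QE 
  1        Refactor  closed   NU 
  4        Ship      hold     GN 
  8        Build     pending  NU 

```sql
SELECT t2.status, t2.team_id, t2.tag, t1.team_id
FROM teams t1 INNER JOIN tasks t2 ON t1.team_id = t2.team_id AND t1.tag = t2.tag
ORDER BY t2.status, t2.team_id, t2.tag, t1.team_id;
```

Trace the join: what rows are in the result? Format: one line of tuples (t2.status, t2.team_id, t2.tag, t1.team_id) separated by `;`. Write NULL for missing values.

INNER JOIN keeps only pairs where the ON condition holds.
Matching on t1.team_id = t2.team_id AND t1.tag = t2.tag.
Matched pairs: 2.

(closed, 1, NU, 1); (hold, 4, GN, 4)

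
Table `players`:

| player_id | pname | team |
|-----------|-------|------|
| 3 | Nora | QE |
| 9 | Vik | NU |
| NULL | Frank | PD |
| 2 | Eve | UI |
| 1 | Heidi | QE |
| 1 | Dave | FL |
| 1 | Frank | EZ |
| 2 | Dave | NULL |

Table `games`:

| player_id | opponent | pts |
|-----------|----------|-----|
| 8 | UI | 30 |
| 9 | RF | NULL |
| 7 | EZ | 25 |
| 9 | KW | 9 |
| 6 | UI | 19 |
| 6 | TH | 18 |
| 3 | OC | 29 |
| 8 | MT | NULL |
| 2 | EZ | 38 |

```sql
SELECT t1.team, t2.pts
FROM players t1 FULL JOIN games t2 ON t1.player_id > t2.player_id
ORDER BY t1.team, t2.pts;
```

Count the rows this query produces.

FULL OUTER JOIN keeps every row from both sides; unmatched rows get NULL for the other side's columns.
Matching on t1.player_id > t2.player_id. A NULL in a compared column never satisfies the condition.
Matched pairs: 8; unmatched t1 rows kept: 6; unmatched t2 rows kept: 2.
Total: 8 matched + 8 padded = 16 rows.

16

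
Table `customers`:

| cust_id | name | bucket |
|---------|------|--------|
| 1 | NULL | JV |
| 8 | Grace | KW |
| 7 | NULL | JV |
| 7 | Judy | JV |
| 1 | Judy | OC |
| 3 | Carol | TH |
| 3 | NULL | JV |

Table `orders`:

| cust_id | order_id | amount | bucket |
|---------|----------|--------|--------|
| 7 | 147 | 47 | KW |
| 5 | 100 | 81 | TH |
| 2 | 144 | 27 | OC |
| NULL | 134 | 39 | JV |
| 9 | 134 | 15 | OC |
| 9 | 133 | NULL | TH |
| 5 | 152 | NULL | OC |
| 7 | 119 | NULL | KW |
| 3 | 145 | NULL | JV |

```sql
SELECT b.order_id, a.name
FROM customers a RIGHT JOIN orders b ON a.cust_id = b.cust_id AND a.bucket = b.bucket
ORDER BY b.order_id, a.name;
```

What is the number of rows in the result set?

RIGHT JOIN keeps every row from `orders`; unmatched rows get NULL for `customers`'s columns.
Matching on a.cust_id = b.cust_id AND a.bucket = b.bucket. A NULL in a compared column never satisfies the condition.
- a (cust_id=1, bucket=JV) has no partner in b.
- a (cust_id=8, bucket=KW) has no partner in b.
- a (cust_id=7, bucket=JV) has no partner in b.
- a (cust_id=7, bucket=JV) has no partner in b.
- a (cust_id=1, bucket=OC) has no partner in b.
- a (cust_id=3, bucket=TH) has no partner in b.
- a (cust_id=3, bucket=JV) pairs with 1 row(s) of b.
- 8 row(s) from b found no a partner → padded with NULL.
Total: 1 matched + 8 padded = 9 rows.

9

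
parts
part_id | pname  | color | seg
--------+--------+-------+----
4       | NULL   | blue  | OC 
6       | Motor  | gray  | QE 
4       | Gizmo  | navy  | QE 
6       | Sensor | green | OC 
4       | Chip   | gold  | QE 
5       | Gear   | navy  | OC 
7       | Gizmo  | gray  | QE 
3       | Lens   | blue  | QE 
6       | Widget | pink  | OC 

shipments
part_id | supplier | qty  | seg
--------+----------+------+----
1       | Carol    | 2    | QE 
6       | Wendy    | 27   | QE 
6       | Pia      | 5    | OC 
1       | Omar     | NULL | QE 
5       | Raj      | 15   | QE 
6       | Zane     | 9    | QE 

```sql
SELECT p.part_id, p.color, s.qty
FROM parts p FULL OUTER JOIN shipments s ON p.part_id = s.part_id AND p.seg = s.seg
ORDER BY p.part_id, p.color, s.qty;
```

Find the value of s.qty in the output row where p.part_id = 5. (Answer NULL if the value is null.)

NULL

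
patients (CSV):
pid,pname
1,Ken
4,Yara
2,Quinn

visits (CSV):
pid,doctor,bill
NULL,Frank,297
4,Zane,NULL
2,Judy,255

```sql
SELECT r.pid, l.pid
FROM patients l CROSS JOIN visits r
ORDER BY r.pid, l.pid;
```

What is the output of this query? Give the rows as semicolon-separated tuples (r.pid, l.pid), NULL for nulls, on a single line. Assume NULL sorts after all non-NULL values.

(2, 1); (2, 2); (2, 4); (4, 1); (4, 2); (4, 4); (NULL, 1); (NULL, 2); (NULL, 4)

CROSS JOIN pairs every row of `patients` with every row of `visits`: 3 × 3 = 9 rows.
After projecting and ordering:
r.pid | l.pid
2 | 1
2 | 2
2 | 4
4 | 1
4 | 2
4 | 4
NULL | 1
NULL | 2
NULL | 4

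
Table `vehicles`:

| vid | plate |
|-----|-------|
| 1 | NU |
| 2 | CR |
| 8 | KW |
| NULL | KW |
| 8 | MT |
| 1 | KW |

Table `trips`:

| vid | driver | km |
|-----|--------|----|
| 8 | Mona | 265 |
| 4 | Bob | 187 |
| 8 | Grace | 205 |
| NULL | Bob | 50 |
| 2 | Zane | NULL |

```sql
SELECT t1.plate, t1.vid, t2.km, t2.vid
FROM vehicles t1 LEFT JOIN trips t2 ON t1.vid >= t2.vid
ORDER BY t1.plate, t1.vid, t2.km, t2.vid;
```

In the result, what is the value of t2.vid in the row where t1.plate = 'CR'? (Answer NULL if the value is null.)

LEFT JOIN keeps every row from `vehicles`; unmatched rows get NULL for `trips`'s columns.
Matching on t1.vid >= t2.vid. A NULL in a compared column never satisfies the condition.
Matched pairs: 9; unmatched t1 rows kept: 3.

2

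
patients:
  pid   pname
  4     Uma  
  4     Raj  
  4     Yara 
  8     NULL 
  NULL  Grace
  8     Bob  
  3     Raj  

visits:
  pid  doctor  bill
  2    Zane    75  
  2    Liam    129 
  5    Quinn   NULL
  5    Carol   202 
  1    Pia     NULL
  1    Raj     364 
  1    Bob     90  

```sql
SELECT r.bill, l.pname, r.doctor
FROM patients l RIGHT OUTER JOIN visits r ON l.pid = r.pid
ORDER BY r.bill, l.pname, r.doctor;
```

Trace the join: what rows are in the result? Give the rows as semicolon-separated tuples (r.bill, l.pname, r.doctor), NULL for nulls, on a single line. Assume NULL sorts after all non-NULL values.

RIGHT JOIN keeps every row from `visits`; unmatched rows get NULL for `patients`'s columns.
Matching on l.pid = r.pid. A NULL in a compared column never satisfies the condition.
- l[0] pid=4 → no match.
- l[1] pid=4 → no match.
- l[2] pid=4 → no match.
- l[3] pid=8 → no match.
- l[4] pid=NULL → no match.
- l[5] pid=8 → no match.
- l[6] pid=3 → no match.
- 7 row(s) from r found no l partner → padded with NULL.
After projecting and ordering:
r.bill | l.pname | r.doctor
75 | NULL | Zane
90 | NULL | Bob
129 | NULL | Liam
202 | NULL | Carol
364 | NULL | Raj
NULL | NULL | Pia
NULL | NULL | Quinn

(75, NULL, Zane); (90, NULL, Bob); (129, NULL, Liam); (202, NULL, Carol); (364, NULL, Raj); (NULL, NULL, Pia); (NULL, NULL, Quinn)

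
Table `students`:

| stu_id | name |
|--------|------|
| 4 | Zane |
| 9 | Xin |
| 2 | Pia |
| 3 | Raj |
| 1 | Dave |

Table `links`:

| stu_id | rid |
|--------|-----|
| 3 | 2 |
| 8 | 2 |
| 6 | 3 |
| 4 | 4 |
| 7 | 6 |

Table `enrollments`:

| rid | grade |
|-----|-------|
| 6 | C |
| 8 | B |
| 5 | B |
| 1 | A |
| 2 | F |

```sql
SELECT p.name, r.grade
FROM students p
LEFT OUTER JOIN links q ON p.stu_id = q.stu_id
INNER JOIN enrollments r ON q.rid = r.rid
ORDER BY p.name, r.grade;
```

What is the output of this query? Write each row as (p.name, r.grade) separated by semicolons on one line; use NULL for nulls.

Evaluate left to right. First `students p LEFT JOIN links q` on stu_id: 5 row(s).
Then INNER JOIN `enrollments r` on rid: keep only rows whose q.rid appears in r.

(Raj, F)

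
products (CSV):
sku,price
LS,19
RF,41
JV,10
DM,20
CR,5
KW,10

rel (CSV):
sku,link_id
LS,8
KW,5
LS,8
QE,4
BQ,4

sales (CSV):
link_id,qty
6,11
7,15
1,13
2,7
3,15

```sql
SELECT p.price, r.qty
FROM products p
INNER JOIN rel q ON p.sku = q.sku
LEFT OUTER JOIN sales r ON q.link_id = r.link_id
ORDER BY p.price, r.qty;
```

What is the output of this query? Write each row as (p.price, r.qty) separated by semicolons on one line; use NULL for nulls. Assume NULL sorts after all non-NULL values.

(10, NULL); (19, NULL); (19, NULL)

Step 1 — p INNER JOIN q on sku → 3 row(s).
Then LEFT JOIN `sales r` on link_id: each of those 3 rows is kept; rows whose q.link_id has no match in r get NULL for r's columns.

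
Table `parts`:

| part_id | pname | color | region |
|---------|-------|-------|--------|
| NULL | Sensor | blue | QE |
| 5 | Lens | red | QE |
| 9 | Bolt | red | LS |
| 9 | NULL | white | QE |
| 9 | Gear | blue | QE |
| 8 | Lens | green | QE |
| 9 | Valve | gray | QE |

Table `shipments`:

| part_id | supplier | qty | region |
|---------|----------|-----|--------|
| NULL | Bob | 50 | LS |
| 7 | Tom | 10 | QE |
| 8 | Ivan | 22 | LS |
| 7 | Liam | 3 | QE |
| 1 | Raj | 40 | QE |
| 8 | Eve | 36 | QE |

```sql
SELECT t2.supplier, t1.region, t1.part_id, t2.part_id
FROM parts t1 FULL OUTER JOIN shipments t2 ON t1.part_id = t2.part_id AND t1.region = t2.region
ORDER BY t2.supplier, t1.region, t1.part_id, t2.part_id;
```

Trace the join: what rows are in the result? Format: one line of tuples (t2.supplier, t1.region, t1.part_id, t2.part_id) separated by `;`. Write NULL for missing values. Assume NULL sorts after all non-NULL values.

FULL OUTER JOIN keeps every row from both sides; unmatched rows get NULL for the other side's columns.
Matching on t1.part_id = t2.part_id AND t1.region = t2.region. A NULL in a compared column never satisfies the condition.
Matched pairs: 1; unmatched t1 rows kept: 6; unmatched t2 rows kept: 5.

(Bob, NULL, NULL, NULL); (Eve, QE, 8, 8); (Ivan, NULL, NULL, 8); (Liam, NULL, NULL, 7); (Raj, NULL, NULL, 1); (Tom, NULL, NULL, 7); (NULL, LS, 9, NULL); (NULL, QE, 5, NULL); (NULL, QE, 9, NULL); (NULL, QE, 9, NULL); (NULL, QE, 9, NULL); (NULL, QE, NULL, NULL)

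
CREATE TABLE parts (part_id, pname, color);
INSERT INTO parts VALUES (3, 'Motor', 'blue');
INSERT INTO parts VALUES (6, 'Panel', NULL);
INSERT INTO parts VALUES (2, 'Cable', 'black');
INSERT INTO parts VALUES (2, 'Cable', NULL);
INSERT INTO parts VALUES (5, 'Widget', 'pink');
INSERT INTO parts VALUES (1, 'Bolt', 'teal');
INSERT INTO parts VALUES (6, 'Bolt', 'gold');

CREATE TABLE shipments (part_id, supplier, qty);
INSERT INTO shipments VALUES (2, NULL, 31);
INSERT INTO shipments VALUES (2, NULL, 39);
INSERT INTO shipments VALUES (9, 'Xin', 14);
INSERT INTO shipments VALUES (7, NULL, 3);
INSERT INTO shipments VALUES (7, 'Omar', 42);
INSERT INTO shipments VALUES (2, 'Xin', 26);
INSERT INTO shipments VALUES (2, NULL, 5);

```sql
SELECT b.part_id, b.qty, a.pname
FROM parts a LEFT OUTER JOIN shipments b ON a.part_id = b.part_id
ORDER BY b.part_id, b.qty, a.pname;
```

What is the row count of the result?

13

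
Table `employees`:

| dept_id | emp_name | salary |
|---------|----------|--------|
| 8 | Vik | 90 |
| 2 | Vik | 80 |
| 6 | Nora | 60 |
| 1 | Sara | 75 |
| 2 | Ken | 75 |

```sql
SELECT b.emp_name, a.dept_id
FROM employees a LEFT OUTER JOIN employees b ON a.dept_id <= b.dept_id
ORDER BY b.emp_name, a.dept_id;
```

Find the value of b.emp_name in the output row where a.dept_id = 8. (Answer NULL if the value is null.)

Vik

LEFT JOIN keeps every row from `employees a`; unmatched rows get NULL for `employees b`'s columns.
Matching on a.dept_id <= b.dept_id.
Matched pairs: 16; unmatched a rows kept: 0.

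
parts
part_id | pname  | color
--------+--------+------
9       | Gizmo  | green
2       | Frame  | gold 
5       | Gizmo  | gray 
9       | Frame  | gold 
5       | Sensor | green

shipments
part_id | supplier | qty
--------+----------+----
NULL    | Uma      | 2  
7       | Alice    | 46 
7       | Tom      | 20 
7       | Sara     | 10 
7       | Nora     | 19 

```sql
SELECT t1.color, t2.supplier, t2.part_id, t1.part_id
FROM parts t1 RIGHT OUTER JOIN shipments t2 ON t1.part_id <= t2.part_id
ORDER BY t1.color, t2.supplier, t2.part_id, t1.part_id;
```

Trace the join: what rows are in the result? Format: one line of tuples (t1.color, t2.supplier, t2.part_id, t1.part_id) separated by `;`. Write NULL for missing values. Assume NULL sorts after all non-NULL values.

(gold, Alice, 7, 2); (gold, Nora, 7, 2); (gold, Sara, 7, 2); (gold, Tom, 7, 2); (gray, Alice, 7, 5); (gray, Nora, 7, 5); (gray, Sara, 7, 5); (gray, Tom, 7, 5); (green, Alice, 7, 5); (green, Nora, 7, 5); (green, Sara, 7, 5); (green, Tom, 7, 5); (NULL, Uma, NULL, NULL)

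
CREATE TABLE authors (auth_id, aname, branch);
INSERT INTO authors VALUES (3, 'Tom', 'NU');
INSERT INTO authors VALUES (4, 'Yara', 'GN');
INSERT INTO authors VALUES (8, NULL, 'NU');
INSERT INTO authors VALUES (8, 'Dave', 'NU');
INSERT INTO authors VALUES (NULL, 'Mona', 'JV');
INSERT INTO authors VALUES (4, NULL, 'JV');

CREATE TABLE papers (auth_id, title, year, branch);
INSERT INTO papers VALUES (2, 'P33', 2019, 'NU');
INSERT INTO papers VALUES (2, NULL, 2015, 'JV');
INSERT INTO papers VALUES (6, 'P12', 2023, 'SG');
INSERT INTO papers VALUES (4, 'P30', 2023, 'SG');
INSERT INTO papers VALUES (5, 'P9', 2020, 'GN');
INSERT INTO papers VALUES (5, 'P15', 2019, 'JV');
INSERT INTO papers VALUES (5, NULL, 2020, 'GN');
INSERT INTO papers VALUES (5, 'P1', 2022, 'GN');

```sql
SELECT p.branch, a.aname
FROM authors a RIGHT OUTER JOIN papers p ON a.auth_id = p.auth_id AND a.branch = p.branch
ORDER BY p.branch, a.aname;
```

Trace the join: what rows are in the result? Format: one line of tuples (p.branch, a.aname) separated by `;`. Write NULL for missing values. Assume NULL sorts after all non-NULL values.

RIGHT JOIN keeps every row from `papers`; unmatched rows get NULL for `authors`'s columns.
Matching on a.auth_id = p.auth_id AND a.branch = p.branch. A NULL in a compared column never satisfies the condition.
- a row (auth_id=3, branch=NU): no match.
- a row (auth_id=4, branch=GN): no match.
- a row (auth_id=8, branch=NU): no match.
- a row (auth_id=8, branch=NU): no match.
- a row (auth_id=NULL, branch=JV): no match.
- a row (auth_id=4, branch=JV): no match.
- 8 row(s) from p found no a partner → padded with NULL.
After projecting and ordering:
p.branch | a.aname
GN | NULL
GN | NULL
GN | NULL
JV | NULL
JV | NULL
NU | NULL
SG | NULL
SG | NULL

(GN, NULL); (GN, NULL); (GN, NULL); (JV, NULL); (JV, NULL); (NU, NULL); (SG, NULL); (SG, NULL)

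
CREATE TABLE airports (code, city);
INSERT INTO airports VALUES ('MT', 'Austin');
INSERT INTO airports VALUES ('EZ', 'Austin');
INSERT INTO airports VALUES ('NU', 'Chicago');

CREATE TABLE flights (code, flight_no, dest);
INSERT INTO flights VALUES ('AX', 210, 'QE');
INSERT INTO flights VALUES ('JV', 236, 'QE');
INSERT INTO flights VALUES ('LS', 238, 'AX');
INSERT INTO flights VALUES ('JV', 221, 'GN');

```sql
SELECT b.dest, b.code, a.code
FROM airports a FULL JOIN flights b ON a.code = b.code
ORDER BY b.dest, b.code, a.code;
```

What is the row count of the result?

FULL OUTER JOIN keeps every row from both sides; unmatched rows get NULL for the other side's columns.
Matching on a.code = b.code.
- a (code=MT) has no partner → padded with NULL.
- a (code=EZ) has no partner → padded with NULL.
- a (code=NU) has no partner → padded with NULL.
- plus 4 unmatched b row(s), each kept with NULL a columns.
Total: 0 matched + 7 padded = 7 rows.

7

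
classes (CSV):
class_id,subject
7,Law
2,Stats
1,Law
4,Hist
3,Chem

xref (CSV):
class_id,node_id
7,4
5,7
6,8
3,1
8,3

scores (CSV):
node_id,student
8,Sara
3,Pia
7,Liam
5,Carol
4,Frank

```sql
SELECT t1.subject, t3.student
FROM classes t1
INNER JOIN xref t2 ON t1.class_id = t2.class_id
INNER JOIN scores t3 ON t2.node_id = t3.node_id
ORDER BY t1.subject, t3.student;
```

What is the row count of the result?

Step 1 — t1 INNER JOIN t2 on class_id → 2 row(s).
Then INNER JOIN `scores t3` on node_id: keep only rows whose t2.node_id appears in t3.
Result: 1 row(s).

1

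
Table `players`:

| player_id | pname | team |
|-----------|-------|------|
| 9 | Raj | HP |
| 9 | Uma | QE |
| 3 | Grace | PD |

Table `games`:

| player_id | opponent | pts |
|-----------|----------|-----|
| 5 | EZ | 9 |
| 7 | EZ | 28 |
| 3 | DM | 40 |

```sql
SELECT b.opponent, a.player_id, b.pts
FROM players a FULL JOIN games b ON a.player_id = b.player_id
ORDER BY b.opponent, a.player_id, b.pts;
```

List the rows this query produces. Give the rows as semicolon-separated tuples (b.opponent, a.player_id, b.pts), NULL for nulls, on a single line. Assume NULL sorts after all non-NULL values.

(DM, 3, 40); (EZ, NULL, 9); (EZ, NULL, 28); (NULL, 9, NULL); (NULL, 9, NULL)

FULL OUTER JOIN keeps every row from both sides; unmatched rows get NULL for the other side's columns.
Matching on a.player_id = b.player_id.
- player_id=9: no b row matches, row kept with b columns NULL.
- player_id=9: no b row matches, row kept with b columns NULL.
- player_id=3: 1 matching b row(s), so 1 row(s) emitted.
- plus 2 unmatched b row(s), each kept with NULL a columns.
After projecting and ordering:
b.opponent | a.player_id | b.pts
DM | 3 | 40
EZ | NULL | 9
EZ | NULL | 28
NULL | 9 | NULL
NULL | 9 | NULL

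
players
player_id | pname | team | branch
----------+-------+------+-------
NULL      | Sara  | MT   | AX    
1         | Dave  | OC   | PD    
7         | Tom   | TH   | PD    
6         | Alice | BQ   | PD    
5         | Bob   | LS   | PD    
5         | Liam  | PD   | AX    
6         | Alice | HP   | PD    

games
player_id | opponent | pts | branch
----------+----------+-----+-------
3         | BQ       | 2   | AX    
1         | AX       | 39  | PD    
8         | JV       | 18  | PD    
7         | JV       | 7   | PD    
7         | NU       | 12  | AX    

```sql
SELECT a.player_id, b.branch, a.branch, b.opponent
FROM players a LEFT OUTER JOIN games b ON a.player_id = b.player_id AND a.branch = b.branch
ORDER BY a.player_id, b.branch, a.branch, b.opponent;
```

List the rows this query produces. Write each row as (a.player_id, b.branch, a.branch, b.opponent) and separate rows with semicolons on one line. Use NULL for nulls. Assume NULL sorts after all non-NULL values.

LEFT JOIN keeps every row from `players`; unmatched rows get NULL for `games`'s columns.
Matching on a.player_id = b.player_id AND a.branch = b.branch. A NULL in a compared column never satisfies the condition.
- player_id=NULL, branch=AX: no b row matches, row kept with b columns NULL.
- player_id=1, branch=PD: 1 matching b row(s), so 1 row(s) emitted.
- player_id=7, branch=PD: 1 matching b row(s), so 1 row(s) emitted.
- player_id=6, branch=PD: no b row matches, row kept with b columns NULL.
- player_id=5, branch=PD: no b row matches, row kept with b columns NULL.
- player_id=5, branch=AX: no b row matches, row kept with b columns NULL.
- player_id=6, branch=PD: no b row matches, row kept with b columns NULL.
After projecting and ordering:
a.player_id | b.branch | a.branch | b.opponent
1 | PD | PD | AX
5 | NULL | AX | NULL
5 | NULL | PD | NULL
6 | NULL | PD | NULL
6 | NULL | PD | NULL
7 | PD | PD | JV
NULL | NULL | AX | NULL

(1, PD, PD, AX); (5, NULL, AX, NULL); (5, NULL, PD, NULL); (6, NULL, PD, NULL); (6, NULL, PD, NULL); (7, PD, PD, JV); (NULL, NULL, AX, NULL)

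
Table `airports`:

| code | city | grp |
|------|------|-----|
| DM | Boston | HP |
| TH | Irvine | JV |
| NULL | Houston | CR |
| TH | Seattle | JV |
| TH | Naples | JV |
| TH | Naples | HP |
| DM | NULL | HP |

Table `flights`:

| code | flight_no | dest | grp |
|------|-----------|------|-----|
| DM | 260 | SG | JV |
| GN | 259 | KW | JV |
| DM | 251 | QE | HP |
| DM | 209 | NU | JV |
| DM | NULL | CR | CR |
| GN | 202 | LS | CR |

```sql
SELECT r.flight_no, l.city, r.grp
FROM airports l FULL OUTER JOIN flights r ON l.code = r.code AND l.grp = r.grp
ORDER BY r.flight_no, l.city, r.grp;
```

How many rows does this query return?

12

FULL OUTER JOIN keeps every row from both sides; unmatched rows get NULL for the other side's columns.
Matching on l.code = r.code AND l.grp = r.grp. A NULL in a compared column never satisfies the condition.
- code=DM, grp=HP: 1 matching r row(s), so 1 row(s) emitted.
- code=TH, grp=JV: no r row matches, row kept with r columns NULL.
- code=NULL, grp=CR: no r row matches, row kept with r columns NULL.
- code=TH, grp=JV: no r row matches, row kept with r columns NULL.
- code=TH, grp=JV: no r row matches, row kept with r columns NULL.
- code=TH, grp=HP: no r row matches, row kept with r columns NULL.
- code=DM, grp=HP: 1 matching r row(s), so 1 row(s) emitted.
- 5 r row(s) had no l match → kept, l columns NULL.
Total: 2 matched + 10 padded = 12 rows.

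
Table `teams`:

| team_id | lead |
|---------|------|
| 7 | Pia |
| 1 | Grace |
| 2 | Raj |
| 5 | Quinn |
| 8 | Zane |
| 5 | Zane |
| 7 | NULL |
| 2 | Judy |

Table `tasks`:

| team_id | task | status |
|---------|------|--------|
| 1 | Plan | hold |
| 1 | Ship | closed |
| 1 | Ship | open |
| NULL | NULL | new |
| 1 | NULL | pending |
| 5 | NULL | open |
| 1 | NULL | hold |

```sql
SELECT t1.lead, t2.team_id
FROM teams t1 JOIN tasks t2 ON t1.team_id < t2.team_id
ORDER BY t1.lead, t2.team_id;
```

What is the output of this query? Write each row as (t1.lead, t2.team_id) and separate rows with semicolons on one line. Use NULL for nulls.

INNER JOIN keeps only pairs where the ON condition holds.
Matching on t1.team_id < t2.team_id. A NULL in a compared column never satisfies the condition.
Matched pairs: 3.

(Grace, 5); (Judy, 5); (Raj, 5)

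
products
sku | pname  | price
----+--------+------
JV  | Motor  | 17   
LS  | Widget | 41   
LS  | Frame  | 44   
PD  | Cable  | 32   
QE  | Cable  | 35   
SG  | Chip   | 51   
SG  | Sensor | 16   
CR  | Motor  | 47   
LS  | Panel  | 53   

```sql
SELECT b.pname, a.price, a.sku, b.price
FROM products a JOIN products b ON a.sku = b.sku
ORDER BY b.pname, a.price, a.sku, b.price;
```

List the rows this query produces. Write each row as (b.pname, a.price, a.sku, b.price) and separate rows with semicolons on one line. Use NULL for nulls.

INNER JOIN keeps only pairs where the ON condition holds.
Matching on a.sku = b.sku.
- a row (sku=JV): matches 1 b row(s) → 1 output row(s).
- a row (sku=LS): matches 3 b row(s) → 3 output row(s).
- a row (sku=LS): matches 3 b row(s) → 3 output row(s).
- a row (sku=PD): matches 1 b row(s) → 1 output row(s).
- a row (sku=QE): matches 1 b row(s) → 1 output row(s).
- a row (sku=SG): matches 2 b row(s) → 2 output row(s).
- a row (sku=SG): matches 2 b row(s) → 2 output row(s).
- a row (sku=CR): matches 1 b row(s) → 1 output row(s).
- a row (sku=LS): matches 3 b row(s) → 3 output row(s).

(Cable, 32, PD, 32); (Cable, 35, QE, 35); (Chip, 16, SG, 51); (Chip, 51, SG, 51); (Frame, 41, LS, 44); (Frame, 44, LS, 44); (Frame, 53, LS, 44); (Motor, 17, JV, 17); (Motor, 47, CR, 47); (Panel, 41, LS, 53); (Panel, 44, LS, 53); (Panel, 53, LS, 53); (Sensor, 16, SG, 16); (Sensor, 51, SG, 16); (Widget, 41, LS, 41); (Widget, 44, LS, 41); (Widget, 53, LS, 41)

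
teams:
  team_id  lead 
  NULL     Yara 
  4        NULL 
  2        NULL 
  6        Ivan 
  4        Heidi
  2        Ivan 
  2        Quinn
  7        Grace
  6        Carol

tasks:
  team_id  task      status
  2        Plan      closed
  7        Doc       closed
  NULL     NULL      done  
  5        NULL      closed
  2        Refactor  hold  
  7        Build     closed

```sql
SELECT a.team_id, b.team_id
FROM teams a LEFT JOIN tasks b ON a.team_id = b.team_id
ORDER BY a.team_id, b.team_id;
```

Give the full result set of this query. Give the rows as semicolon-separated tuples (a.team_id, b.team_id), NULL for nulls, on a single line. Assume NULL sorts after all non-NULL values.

LEFT JOIN keeps every row from `teams`; unmatched rows get NULL for `tasks`'s columns.
Matching on a.team_id = b.team_id. A NULL in a compared column never satisfies the condition.
- a[0] team_id=NULL → no match; kept with NULLs on the b side.
- a[1] team_id=4 → no match; kept with NULLs on the b side.
- a[2] team_id=2 → 2 match(es) in b → 2 row(s).
- a[3] team_id=6 → no match; kept with NULLs on the b side.
- a[4] team_id=4 → no match; kept with NULLs on the b side.
- a[5] team_id=2 → 2 match(es) in b → 2 row(s).
- a[6] team_id=2 → 2 match(es) in b → 2 row(s).
- a[7] team_id=7 → 2 match(es) in b → 2 row(s).
- a[8] team_id=6 → no match; kept with NULLs on the b side.

(2, 2); (2, 2); (2, 2); (2, 2); (2, 2); (2, 2); (4, NULL); (4, NULL); (6, NULL); (6, NULL); (7, 7); (7, 7); (NULL, NULL)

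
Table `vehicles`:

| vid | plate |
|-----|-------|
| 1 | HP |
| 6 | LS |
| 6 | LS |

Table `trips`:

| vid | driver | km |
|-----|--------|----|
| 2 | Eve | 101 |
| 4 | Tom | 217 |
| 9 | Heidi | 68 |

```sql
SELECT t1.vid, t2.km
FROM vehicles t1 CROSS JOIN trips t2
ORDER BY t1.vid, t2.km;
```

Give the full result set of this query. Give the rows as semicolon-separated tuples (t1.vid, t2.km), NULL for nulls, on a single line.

CROSS JOIN pairs every row of `vehicles` with every row of `trips`: 3 × 3 = 9 rows.
After projecting and ordering:
t1.vid | t2.km
1 | 68
1 | 101
1 | 217
6 | 68
6 | 68
6 | 101
6 | 101
6 | 217
6 | 217

(1, 68); (1, 101); (1, 217); (6, 68); (6, 68); (6, 101); (6, 101); (6, 217); (6, 217)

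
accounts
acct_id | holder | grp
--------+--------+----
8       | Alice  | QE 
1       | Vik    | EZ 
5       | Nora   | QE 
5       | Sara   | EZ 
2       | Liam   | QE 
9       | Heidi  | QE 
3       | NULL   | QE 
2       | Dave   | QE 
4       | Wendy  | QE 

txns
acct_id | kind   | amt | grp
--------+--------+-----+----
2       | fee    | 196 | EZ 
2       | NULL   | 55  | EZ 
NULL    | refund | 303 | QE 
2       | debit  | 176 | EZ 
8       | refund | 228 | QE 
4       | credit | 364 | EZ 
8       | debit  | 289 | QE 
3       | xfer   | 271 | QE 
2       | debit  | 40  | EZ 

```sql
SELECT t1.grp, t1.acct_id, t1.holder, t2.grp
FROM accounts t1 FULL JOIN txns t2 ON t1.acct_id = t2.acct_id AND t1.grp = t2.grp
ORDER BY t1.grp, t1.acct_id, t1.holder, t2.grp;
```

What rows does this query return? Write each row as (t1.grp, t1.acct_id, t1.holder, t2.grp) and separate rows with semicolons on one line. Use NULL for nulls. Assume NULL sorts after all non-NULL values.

(EZ, 1, Vik, NULL); (EZ, 5, Sara, NULL); (QE, 2, Dave, NULL); (QE, 2, Liam, NULL); (QE, 3, NULL, QE); (QE, 4, Wendy, NULL); (QE, 5, Nora, NULL); (QE, 8, Alice, QE); (QE, 8, Alice, QE); (QE, 9, Heidi, NULL); (NULL, NULL, NULL, EZ); (NULL, NULL, NULL, EZ); (NULL, NULL, NULL, EZ); (NULL, NULL, NULL, EZ); (NULL, NULL, NULL, EZ); (NULL, NULL, NULL, QE)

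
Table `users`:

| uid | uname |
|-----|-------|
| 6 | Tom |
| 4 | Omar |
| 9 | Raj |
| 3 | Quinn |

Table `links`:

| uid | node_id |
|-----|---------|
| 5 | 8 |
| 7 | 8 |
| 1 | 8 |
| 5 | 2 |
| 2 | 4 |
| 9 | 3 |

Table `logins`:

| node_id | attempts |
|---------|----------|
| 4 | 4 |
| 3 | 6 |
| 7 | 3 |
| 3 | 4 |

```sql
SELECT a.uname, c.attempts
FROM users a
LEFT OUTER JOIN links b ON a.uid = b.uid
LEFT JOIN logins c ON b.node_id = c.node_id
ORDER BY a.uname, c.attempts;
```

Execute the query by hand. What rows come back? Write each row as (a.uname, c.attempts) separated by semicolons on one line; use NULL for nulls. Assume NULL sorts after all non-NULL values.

Joins associate left-to-right: users LEFT JOIN links on uid gives 4 intermediate row(s).
Then LEFT JOIN `logins c` on node_id: each of those 4 rows is kept; rows whose b.node_id has no match in c get NULL for c's columns.

(Omar, NULL); (Quinn, NULL); (Raj, 4); (Raj, 6); (Tom, NULL)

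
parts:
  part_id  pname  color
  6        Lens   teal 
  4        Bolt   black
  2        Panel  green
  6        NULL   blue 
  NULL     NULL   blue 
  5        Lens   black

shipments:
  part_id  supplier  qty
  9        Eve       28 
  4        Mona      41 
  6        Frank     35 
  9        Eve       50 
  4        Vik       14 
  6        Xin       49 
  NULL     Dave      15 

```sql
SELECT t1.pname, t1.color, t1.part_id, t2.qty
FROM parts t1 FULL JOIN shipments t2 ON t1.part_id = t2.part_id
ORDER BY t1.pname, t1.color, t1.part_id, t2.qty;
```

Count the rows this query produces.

12

FULL OUTER JOIN keeps every row from both sides; unmatched rows get NULL for the other side's columns.
Matching on t1.part_id = t2.part_id. A NULL in a compared column never satisfies the condition.
Matched pairs: 6; unmatched t1 rows kept: 3; unmatched t2 rows kept: 3.
Total: 6 matched + 6 padded = 12 rows.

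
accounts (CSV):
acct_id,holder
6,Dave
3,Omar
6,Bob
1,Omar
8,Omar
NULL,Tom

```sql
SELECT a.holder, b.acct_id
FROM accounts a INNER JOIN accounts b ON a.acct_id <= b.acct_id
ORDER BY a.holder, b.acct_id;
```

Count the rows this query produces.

16

INNER JOIN keeps only pairs where the ON condition holds.
Matching on a.acct_id <= b.acct_id. A NULL in a compared column never satisfies the condition.
Matched pairs: 16.
Total: 16 rows.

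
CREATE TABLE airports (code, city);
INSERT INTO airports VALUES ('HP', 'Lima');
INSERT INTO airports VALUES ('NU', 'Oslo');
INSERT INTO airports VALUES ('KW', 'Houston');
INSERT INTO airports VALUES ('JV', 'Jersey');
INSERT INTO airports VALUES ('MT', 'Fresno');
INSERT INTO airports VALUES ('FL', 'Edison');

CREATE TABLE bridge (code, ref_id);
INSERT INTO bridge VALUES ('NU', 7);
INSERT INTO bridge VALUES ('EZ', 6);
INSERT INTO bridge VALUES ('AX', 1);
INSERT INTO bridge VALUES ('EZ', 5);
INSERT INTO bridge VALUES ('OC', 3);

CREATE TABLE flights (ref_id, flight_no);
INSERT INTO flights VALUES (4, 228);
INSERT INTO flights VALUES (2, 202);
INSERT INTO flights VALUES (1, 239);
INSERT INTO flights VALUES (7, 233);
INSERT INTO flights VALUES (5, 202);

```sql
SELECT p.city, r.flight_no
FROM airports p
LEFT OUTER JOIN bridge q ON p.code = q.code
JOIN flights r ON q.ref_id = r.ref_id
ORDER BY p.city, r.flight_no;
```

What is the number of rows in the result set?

Joins associate left-to-right: airports LEFT JOIN bridge on code gives 6 intermediate row(s).
Then INNER JOIN `flights r` on ref_id: keep only rows whose q.ref_id appears in r.
Result: 1 row(s).

1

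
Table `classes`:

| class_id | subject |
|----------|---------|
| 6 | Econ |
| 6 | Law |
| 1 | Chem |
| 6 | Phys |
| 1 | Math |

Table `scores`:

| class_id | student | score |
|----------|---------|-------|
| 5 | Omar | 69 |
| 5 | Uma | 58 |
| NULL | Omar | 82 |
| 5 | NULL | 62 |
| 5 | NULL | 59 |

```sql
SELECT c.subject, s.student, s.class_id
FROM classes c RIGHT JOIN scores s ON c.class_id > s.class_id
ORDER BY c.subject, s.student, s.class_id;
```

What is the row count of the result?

RIGHT JOIN keeps every row from `scores`; unmatched rows get NULL for `classes`'s columns.
Matching on c.class_id > s.class_id. A NULL in a compared column never satisfies the condition.
- c (class_id=6) pairs with 4 row(s) of s.
- c (class_id=6) pairs with 4 row(s) of s.
- c (class_id=1) has no partner in s.
- c (class_id=6) pairs with 4 row(s) of s.
- c (class_id=1) has no partner in s.
- plus 1 unmatched s row(s), each kept with NULL c columns.
Total: 12 matched + 1 padded = 13 rows.

13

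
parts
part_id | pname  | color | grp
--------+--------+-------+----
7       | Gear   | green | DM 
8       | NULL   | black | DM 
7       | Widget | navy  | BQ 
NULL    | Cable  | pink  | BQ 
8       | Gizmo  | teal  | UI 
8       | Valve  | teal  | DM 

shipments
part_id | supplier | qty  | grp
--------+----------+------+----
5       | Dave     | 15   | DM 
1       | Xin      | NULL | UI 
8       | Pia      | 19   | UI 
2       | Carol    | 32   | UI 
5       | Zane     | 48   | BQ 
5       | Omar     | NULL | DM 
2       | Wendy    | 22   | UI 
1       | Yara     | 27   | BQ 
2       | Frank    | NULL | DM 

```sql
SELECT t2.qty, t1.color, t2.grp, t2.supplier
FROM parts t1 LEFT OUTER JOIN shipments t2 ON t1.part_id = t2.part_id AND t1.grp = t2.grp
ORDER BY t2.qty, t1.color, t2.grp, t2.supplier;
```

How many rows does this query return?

LEFT JOIN keeps every row from `parts`; unmatched rows get NULL for `shipments`'s columns.
Matching on t1.part_id = t2.part_id AND t1.grp = t2.grp. A NULL in a compared column never satisfies the condition.
- t1 (part_id=7, grp=DM) has no partner → padded with NULL.
- t1 (part_id=8, grp=DM) has no partner → padded with NULL.
- t1 (part_id=7, grp=BQ) has no partner → padded with NULL.
- t1 (part_id=NULL, grp=BQ) has no partner → padded with NULL.
- t1 (part_id=8, grp=UI) pairs with 1 row(s) of t2.
- t1 (part_id=8, grp=DM) has no partner → padded with NULL.
Total: 1 matched + 5 padded = 6 rows.

6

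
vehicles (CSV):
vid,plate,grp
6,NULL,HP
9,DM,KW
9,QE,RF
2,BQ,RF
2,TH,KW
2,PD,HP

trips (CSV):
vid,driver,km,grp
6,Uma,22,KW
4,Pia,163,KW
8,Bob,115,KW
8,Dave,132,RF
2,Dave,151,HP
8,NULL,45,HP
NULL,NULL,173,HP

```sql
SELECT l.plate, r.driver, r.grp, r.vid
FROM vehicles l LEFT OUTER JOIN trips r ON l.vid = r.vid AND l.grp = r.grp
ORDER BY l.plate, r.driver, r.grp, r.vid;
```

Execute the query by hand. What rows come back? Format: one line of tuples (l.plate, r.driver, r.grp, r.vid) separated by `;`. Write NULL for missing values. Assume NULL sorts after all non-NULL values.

LEFT JOIN keeps every row from `vehicles`; unmatched rows get NULL for `trips`'s columns.
Matching on l.vid = r.vid AND l.grp = r.grp. A NULL in a compared column never satisfies the condition.
- l (vid=6, grp=HP) has no partner → padded with NULL.
- l (vid=9, grp=KW) has no partner → padded with NULL.
- l (vid=9, grp=RF) has no partner → padded with NULL.
- l (vid=2, grp=RF) has no partner → padded with NULL.
- l (vid=2, grp=KW) has no partner → padded with NULL.
- l (vid=2, grp=HP) pairs with 1 row(s) of r.
After projecting and ordering:
l.plate | r.driver | r.grp | r.vid
BQ | NULL | NULL | NULL
DM | NULL | NULL | NULL
PD | Dave | HP | 2
QE | NULL | NULL | NULL
TH | NULL | NULL | NULL
NULL | NULL | NULL | NULL

(BQ, NULL, NULL, NULL); (DM, NULL, NULL, NULL); (PD, Dave, HP, 2); (QE, NULL, NULL, NULL); (TH, NULL, NULL, NULL); (NULL, NULL, NULL, NULL)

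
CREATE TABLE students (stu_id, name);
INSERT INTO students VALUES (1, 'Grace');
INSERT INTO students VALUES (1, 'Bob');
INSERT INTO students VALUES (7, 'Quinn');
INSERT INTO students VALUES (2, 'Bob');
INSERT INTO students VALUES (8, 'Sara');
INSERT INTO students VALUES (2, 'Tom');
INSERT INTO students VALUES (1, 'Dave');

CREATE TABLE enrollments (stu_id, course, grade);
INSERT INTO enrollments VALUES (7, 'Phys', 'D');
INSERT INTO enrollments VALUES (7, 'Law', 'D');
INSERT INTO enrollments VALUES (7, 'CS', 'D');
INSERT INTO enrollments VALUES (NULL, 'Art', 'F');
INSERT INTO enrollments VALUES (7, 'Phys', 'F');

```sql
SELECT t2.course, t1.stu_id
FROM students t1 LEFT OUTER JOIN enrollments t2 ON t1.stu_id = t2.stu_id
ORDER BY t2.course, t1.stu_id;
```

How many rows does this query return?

10

LEFT JOIN keeps every row from `students`; unmatched rows get NULL for `enrollments`'s columns.
Matching on t1.stu_id = t2.stu_id. A NULL in a compared column never satisfies the condition.
- stu_id=1: no t2 row matches, row kept with t2 columns NULL.
- stu_id=1: no t2 row matches, row kept with t2 columns NULL.
- stu_id=7: 4 matching t2 row(s), so 4 row(s) emitted.
- stu_id=2: no t2 row matches, row kept with t2 columns NULL.
- stu_id=8: no t2 row matches, row kept with t2 columns NULL.
- stu_id=2: no t2 row matches, row kept with t2 columns NULL.
- stu_id=1: no t2 row matches, row kept with t2 columns NULL.
Total: 4 matched + 6 padded = 10 rows.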